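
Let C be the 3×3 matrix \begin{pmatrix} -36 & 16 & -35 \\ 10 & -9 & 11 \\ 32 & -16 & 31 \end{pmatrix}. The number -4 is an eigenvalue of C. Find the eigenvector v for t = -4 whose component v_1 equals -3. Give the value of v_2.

C + 4I = [[-32, 16, -35], [10, -5, 11], [32, -16, 35]].
Solving (C + 4I)v = 0 gives the eigenspace spanned by (-3, -6, 0).
With v_1 = -3, v = (-3, -6, 0), so v_2 = -6.

-6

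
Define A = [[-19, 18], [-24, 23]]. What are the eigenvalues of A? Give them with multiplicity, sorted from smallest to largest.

-1, 5

Characteristic polynomial: p(t) = t^2 - 4t - 5 = (t - 5)(t + 1).
Roots (with multiplicity): -1, 5.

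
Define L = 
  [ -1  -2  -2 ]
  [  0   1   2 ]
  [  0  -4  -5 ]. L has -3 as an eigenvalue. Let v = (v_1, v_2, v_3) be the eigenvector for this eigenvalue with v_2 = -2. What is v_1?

2

L + 3I = [[2, -2, -2], [0, 4, 2], [0, -4, -2]].
Solving (L + 3I)v = 0 gives the eigenspace spanned by (2, -2, 4).
With v_2 = -2, v = (2, -2, 4), so v_1 = 2.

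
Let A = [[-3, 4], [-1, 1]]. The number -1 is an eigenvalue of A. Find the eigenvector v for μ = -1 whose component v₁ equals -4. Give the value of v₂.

A + 1I = [[-2, 4], [-1, 2]].
Solving (A + 1I)v = 0 gives the eigenspace spanned by (-4, -2).
With v₁ = -4, v = (-4, -2), so v₂ = -2.

-2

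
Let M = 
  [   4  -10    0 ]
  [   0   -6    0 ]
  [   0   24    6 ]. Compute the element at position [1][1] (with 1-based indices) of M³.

64

Characteristic polynomial: μ^3 - 4μ^2 - 36μ + 144 = (μ - 6)(μ - 4)(μ + 6), so the eigenvalues are -6, 4, 6.
μ=-6: eigenvector (1, 1, -2).
μ=4: eigenvector (1, 0, 0).
μ=6: eigenvector (0, 0, 1).
P = [[1, 1, 0], [1, 0, 0], [-2, 0, 1]], D = diag(-6, 4, 6), P⁻¹ = [[0, 1, 0], [1, -1, 0], [0, 2, 1]].
M³ = P·diag(-216, 64, 216)·P⁻¹ = [[64, -280, 0], [0, -216, 0], [0, 864, 216]].
The requested entry is 64.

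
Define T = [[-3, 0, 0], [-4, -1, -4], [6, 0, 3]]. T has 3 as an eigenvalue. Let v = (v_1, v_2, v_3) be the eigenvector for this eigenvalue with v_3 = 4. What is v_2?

-4

T − 3I = [[-6, 0, 0], [-4, -4, -4], [6, 0, 0]].
Solving (T − 3I)v = 0 gives the eigenspace spanned by (0, -4, 4).
With v_3 = 4, v = (0, -4, 4), so v_2 = -4.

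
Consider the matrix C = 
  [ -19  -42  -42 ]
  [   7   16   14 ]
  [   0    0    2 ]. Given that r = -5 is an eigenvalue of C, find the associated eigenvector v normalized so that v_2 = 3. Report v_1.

C + 5I = [[-14, -42, -42], [7, 21, 14], [0, 0, 7]].
Solving (C + 5I)v = 0 gives the eigenspace spanned by (-9, 3, 0).
With v_2 = 3, v = (-9, 3, 0), so v_1 = -9.

-9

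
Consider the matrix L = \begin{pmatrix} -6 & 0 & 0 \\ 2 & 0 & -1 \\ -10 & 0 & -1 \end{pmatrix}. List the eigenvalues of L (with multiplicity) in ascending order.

Characteristic polynomial: p(s) = s^3 + 7s^2 + 6s = s(s + 1)(s + 6).
Roots (with multiplicity): -6, -1, 0.

-6, -1, 0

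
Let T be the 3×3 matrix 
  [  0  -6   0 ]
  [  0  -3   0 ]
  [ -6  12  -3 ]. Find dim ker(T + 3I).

T + 3I = [[3, -6, 0], [0, 0, 0], [-6, 12, 0]].
This matrix has rank 1, so its null space has dimension 3 − 1 = 2.

2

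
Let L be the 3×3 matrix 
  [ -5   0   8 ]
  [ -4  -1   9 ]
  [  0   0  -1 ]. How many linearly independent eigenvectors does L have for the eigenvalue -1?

L + 1I = [[-4, 0, 8], [-4, 0, 9], [0, 0, 0]].
This matrix has rank 2, so its null space has dimension 3 − 2 = 1.

1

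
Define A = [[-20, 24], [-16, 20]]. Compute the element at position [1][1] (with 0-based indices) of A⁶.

Characteristic polynomial: s^2 - 16 = (s - 4)(s + 4), so the eigenvalues are -4, 4.
s=4: eigenvector (1, 1).
s=-4: eigenvector (3, 2).
P = [[1, 3], [1, 2]], D = diag(4, -4), P⁻¹ = [[-2, 3], [1, -1]].
A⁶ = P·diag(4096, 4096)·P⁻¹ = [[4096, 0], [0, 4096]].
The requested entry is 4096.

4096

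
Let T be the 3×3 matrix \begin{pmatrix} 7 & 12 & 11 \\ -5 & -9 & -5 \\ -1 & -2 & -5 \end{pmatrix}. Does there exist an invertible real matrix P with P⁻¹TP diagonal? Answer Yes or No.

No

Characteristic polynomial: p(r) = r^3 + 7r^2 + 8r - 16 = (r - 1)(r + 4)^2.
r = -4 has algebraic multiplicity 2; rank(T + 4I) = 2, so geometric multiplicity = 1.
Geometric multiplicity < algebraic multiplicity, so T is not diagonalizable.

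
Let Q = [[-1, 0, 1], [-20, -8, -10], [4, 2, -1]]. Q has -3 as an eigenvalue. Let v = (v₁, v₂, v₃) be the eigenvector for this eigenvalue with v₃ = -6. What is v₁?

Q + 3I = [[2, 0, 1], [-20, -5, -10], [4, 2, 2]].
Solving (Q + 3I)v = 0 gives the eigenspace spanned by (3, 0, -6).
With v₃ = -6, v = (3, 0, -6), so v₁ = 3.

3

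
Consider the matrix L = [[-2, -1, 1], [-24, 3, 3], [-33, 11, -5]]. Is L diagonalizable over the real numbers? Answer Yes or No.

Characteristic polynomial: p(s) = s^3 + 4s^2 - 35s - 150 = (s - 6)(s + 5)^2.
s = -5 has algebraic multiplicity 2; rank(L + 5I) = 2, so geometric multiplicity = 1.
Geometric multiplicity < algebraic multiplicity, so L is not diagonalizable.

No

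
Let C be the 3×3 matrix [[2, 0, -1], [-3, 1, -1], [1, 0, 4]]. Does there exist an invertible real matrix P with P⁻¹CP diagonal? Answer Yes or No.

No

Characteristic polynomial: p(t) = t^3 - 7t^2 + 15t - 9 = (t - 3)^2(t - 1).
t = 3 has algebraic multiplicity 2; rank(C − 3I) = 2, so geometric multiplicity = 1.
Geometric multiplicity < algebraic multiplicity, so C is not diagonalizable.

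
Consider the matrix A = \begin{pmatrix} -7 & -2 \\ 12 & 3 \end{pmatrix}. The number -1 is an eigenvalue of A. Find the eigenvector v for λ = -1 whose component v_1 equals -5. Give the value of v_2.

A + 1I = [[-6, -2], [12, 4]].
Solving (A + 1I)v = 0 gives the eigenspace spanned by (-5, 15).
With v_1 = -5, v = (-5, 15), so v_2 = 15.

15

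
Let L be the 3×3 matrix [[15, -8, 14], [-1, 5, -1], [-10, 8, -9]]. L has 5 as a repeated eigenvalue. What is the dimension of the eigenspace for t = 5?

L − 5I = [[10, -8, 14], [-1, 0, -1], [-10, 8, -14]].
This matrix has rank 2, so its null space has dimension 3 − 2 = 1.

1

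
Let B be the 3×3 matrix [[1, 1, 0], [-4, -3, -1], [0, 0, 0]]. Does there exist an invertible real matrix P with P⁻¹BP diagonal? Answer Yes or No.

Characteristic polynomial: p(μ) = μ^3 + 2μ^2 + μ = μ(μ + 1)^2.
μ = -1 has algebraic multiplicity 2; rank(B + 1I) = 2, so geometric multiplicity = 1.
Geometric multiplicity < algebraic multiplicity, so B is not diagonalizable.

No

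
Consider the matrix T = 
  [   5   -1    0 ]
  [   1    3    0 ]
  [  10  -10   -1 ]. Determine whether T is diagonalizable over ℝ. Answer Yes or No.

Characteristic polynomial: p(μ) = μ^3 - 7μ^2 + 8μ + 16 = (μ - 4)^2(μ + 1).
μ = 4 has algebraic multiplicity 2; rank(T − 4I) = 2, so geometric multiplicity = 1.
Geometric multiplicity < algebraic multiplicity, so T is not diagonalizable.

No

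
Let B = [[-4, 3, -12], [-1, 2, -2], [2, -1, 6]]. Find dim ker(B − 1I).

B − 1I = [[-5, 3, -12], [-1, 1, -2], [2, -1, 5]].
This matrix has rank 2, so its null space has dimension 3 − 2 = 1.

1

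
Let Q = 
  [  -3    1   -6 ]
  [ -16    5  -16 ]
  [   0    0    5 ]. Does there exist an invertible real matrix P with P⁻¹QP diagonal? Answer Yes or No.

Characteristic polynomial: p(λ) = λ^3 - 7λ^2 + 11λ - 5 = (λ - 5)(λ - 1)^2.
λ = 1 has algebraic multiplicity 2; rank(Q − 1I) = 2, so geometric multiplicity = 1.
Geometric multiplicity < algebraic multiplicity, so Q is not diagonalizable.

No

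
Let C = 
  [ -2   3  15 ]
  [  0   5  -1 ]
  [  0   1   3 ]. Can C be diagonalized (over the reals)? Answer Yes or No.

Characteristic polynomial: p(μ) = μ^3 - 6μ^2 + 32 = (μ - 4)^2(μ + 2).
μ = 4 has algebraic multiplicity 2; rank(C − 4I) = 2, so geometric multiplicity = 1.
Geometric multiplicity < algebraic multiplicity, so C is not diagonalizable.

No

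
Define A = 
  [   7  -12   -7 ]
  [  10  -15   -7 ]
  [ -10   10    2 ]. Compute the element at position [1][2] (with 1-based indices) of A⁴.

Characteristic polynomial: s^3 + 6s^2 - s - 30 = (s - 2)(s + 3)(s + 5), so the eigenvalues are -5, -3, 2.
s=-3: eigenvector (-1, -2, 2).
s=2: eigenvector (1, 1, -1).
s=-5: eigenvector (1, 1, 0).
P = [[-1, 1, 1], [-2, 1, 1], [2, -1, 0]], D = diag(-3, 2, -5), P⁻¹ = [[1, -1, 0], [2, -2, -1], [0, 1, 1]].
A⁴ = P·diag(81, 16, 625)·P⁻¹ = [[-49, 674, 609], [-130, 755, 609], [130, -130, 16]].
The requested entry is 674.

674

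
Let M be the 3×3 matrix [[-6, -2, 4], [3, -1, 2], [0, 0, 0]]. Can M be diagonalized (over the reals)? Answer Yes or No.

Yes

Characteristic polynomial: p(λ) = λ^3 + 7λ^2 + 12λ = λ(λ + 3)(λ + 4).
All 3 eigenvalues are distinct, so M is diagonalizable.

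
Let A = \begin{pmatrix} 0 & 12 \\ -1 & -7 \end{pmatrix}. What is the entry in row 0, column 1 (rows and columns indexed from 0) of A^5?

9372

Characteristic polynomial: s^2 + 7s + 12 = (s + 3)(s + 4), so the eigenvalues are -4, -3.
s=-3: eigenvector (4, -1).
s=-4: eigenvector (-3, 1).
P = [[4, -3], [-1, 1]], D = diag(-3, -4), P⁻¹ = [[1, 3], [1, 4]].
A⁵ = P·diag(-243, -1024)·P⁻¹ = [[2100, 9372], [-781, -3367]].
The requested entry is 9372.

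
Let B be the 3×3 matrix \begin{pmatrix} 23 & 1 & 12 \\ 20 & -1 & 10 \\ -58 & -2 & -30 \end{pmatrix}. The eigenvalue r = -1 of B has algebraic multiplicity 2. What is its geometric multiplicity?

B + 1I = [[24, 1, 12], [20, 0, 10], [-58, -2, -29]].
This matrix has rank 2, so its null space has dimension 3 − 2 = 1.

1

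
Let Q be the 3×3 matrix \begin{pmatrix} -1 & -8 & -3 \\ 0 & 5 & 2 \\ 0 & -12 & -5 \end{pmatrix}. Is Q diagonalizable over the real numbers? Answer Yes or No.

Characteristic polynomial: p(t) = t^3 + t^2 - t - 1 = (t - 1)(t + 1)^2.
t = -1 has algebraic multiplicity 2; rank(Q + 1I) = 2, so geometric multiplicity = 1.
Geometric multiplicity < algebraic multiplicity, so Q is not diagonalizable.

No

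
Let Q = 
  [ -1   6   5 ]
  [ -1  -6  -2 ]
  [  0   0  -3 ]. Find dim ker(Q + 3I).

Q + 3I = [[2, 6, 5], [-1, -3, -2], [0, 0, 0]].
This matrix has rank 2, so its null space has dimension 3 − 2 = 1.

1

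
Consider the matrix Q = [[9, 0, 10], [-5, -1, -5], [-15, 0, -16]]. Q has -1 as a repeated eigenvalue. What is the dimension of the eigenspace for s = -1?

2

Q + 1I = [[10, 0, 10], [-5, 0, -5], [-15, 0, -15]].
This matrix has rank 1, so its null space has dimension 3 − 1 = 2.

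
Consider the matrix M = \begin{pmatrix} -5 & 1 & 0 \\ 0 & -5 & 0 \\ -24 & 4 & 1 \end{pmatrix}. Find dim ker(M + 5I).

1

M + 5I = [[0, 1, 0], [0, 0, 0], [-24, 4, 6]].
This matrix has rank 2, so its null space has dimension 3 − 2 = 1.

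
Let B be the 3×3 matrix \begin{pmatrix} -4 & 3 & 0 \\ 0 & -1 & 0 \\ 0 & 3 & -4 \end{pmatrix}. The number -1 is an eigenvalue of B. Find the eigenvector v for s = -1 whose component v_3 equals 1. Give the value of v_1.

1

B + 1I = [[-3, 3, 0], [0, 0, 0], [0, 3, -3]].
Solving (B + 1I)v = 0 gives the eigenspace spanned by (1, 1, 1).
With v_3 = 1, v = (1, 1, 1), so v_1 = 1.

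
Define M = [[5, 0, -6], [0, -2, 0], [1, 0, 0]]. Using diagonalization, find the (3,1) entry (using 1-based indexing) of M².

Characteristic polynomial: s^3 - 3s^2 - 4s + 12 = (s - 3)(s - 2)(s + 2), so the eigenvalues are -2, 2, 3.
s=3: eigenvector (3, 0, 1).
s=-2: eigenvector (0, 1, 0).
s=2: eigenvector (2, 0, 1).
P = [[3, 0, 2], [0, 1, 0], [1, 0, 1]], D = diag(3, -2, 2), P⁻¹ = [[1, 0, -2], [0, 1, 0], [-1, 0, 3]].
M² = P·diag(9, 4, 4)·P⁻¹ = [[19, 0, -30], [0, 4, 0], [5, 0, -6]].
The requested entry is 5.

5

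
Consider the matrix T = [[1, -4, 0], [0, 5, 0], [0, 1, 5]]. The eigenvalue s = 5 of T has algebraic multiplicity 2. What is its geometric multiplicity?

1

T − 5I = [[-4, -4, 0], [0, 0, 0], [0, 1, 0]].
This matrix has rank 2, so its null space has dimension 3 − 2 = 1.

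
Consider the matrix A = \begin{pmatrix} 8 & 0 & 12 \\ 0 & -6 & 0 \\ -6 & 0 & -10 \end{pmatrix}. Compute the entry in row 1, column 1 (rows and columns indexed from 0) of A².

36

Characteristic polynomial: μ^3 + 8μ^2 + 4μ - 48 = (μ - 2)(μ + 4)(μ + 6), so the eigenvalues are -6, -4, 2.
μ=2: eigenvector (2, 0, -1).
μ=-6: eigenvector (0, 1, 0).
μ=-4: eigenvector (-1, 0, 1).
P = [[2, 0, -1], [0, 1, 0], [-1, 0, 1]], D = diag(2, -6, -4), P⁻¹ = [[1, 0, 1], [0, 1, 0], [1, 0, 2]].
A² = P·diag(4, 36, 16)·P⁻¹ = [[-8, 0, -24], [0, 36, 0], [12, 0, 28]].
The requested entry is 36.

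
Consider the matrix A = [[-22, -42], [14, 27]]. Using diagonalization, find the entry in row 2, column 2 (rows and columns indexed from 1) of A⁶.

Characteristic polynomial: t^2 - 5t - 6 = (t - 6)(t + 1), so the eigenvalues are -1, 6.
t=-1: eigenvector (-2, 1).
t=6: eigenvector (-3, 2).
P = [[-2, -3], [1, 2]], D = diag(-1, 6), P⁻¹ = [[-2, -3], [1, 2]].
A⁶ = P·diag(1, 46656)·P⁻¹ = [[-139964, -279930], [93310, 186621]].
The requested entry is 186621.

186621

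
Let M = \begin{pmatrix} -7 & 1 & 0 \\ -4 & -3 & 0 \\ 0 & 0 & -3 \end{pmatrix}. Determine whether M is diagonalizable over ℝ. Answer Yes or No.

Characteristic polynomial: p(μ) = μ^3 + 13μ^2 + 55μ + 75 = (μ + 3)(μ + 5)^2.
μ = -5 has algebraic multiplicity 2; rank(M + 5I) = 2, so geometric multiplicity = 1.
Geometric multiplicity < algebraic multiplicity, so M is not diagonalizable.

No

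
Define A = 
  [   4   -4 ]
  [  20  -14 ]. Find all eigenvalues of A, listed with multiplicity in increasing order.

-6, -4

Characteristic polynomial: p(t) = t^2 + 10t + 24 = (t + 4)(t + 6).
Roots (with multiplicity): -6, -4.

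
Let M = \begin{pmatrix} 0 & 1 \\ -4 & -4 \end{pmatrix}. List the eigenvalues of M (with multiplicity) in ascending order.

-2, -2

Characteristic polynomial: p(μ) = μ^2 + 4μ + 4 = (μ + 2)^2.
Roots (with multiplicity): -2, -2.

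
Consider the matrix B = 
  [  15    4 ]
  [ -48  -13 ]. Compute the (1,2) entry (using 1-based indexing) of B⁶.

728

Characteristic polynomial: s^2 - 2s - 3 = (s - 3)(s + 1), so the eigenvalues are -1, 3.
s=-1: eigenvector (-1, 4).
s=3: eigenvector (1, -3).
P = [[-1, 1], [4, -3]], D = diag(-1, 3), P⁻¹ = [[3, 1], [4, 1]].
B⁶ = P·diag(1, 729)·P⁻¹ = [[2913, 728], [-8736, -2183]].
The requested entry is 728.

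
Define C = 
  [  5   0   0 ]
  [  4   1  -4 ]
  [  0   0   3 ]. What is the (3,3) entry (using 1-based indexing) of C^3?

27

Characteristic polynomial: r^3 - 9r^2 + 23r - 15 = (r - 5)(r - 3)(r - 1), so the eigenvalues are 1, 3, 5.
r=5: eigenvector (1, 1, 0).
r=1: eigenvector (0, 1, 0).
r=3: eigenvector (0, -2, 1).
P = [[1, 0, 0], [1, 1, -2], [0, 0, 1]], D = diag(5, 1, 3), P⁻¹ = [[1, 0, 0], [-1, 1, 2], [0, 0, 1]].
C³ = P·diag(125, 1, 27)·P⁻¹ = [[125, 0, 0], [124, 1, -52], [0, 0, 27]].
The requested entry is 27.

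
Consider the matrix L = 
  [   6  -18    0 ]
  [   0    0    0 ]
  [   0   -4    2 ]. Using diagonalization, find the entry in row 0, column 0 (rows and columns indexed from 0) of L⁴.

Characteristic polynomial: s^3 - 8s^2 + 12s = s(s - 6)(s - 2), so the eigenvalues are 0, 2, 6.
s=6: eigenvector (1, 0, 0).
s=0: eigenvector (3, 1, 2).
s=2: eigenvector (0, 0, 1).
P = [[1, 3, 0], [0, 1, 0], [0, 2, 1]], D = diag(6, 0, 2), P⁻¹ = [[1, -3, 0], [0, 1, 0], [0, -2, 1]].
L⁴ = P·diag(1296, 0, 16)·P⁻¹ = [[1296, -3888, 0], [0, 0, 0], [0, -32, 16]].
The requested entry is 1296.

1296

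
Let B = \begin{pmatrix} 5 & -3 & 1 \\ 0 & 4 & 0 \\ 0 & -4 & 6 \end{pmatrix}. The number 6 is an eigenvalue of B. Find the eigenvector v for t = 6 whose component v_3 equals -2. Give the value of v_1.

B − 6I = [[-1, -3, 1], [0, -2, 0], [0, -4, 0]].
Solving (B − 6I)v = 0 gives the eigenspace spanned by (-2, 0, -2).
With v_3 = -2, v = (-2, 0, -2), so v_1 = -2.

-2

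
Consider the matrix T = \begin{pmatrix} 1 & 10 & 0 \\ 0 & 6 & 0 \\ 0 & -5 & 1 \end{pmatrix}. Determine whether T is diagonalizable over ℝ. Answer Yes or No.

Yes

Characteristic polynomial: p(s) = s^3 - 8s^2 + 13s - 6 = (s - 6)(s - 1)^2.
s = 1 has algebraic multiplicity 2; rank(T − 1I) = 1, so geometric multiplicity = 2.
Every eigenvalue has geometric = algebraic multiplicity, so T is diagonalizable.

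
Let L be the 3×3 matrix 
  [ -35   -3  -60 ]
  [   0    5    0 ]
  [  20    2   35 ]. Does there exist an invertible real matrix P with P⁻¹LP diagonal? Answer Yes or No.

No

Characteristic polynomial: p(λ) = λ^3 - 5λ^2 - 25λ + 125 = (λ - 5)^2(λ + 5).
λ = 5 has algebraic multiplicity 2; rank(L − 5I) = 2, so geometric multiplicity = 1.
Geometric multiplicity < algebraic multiplicity, so L is not diagonalizable.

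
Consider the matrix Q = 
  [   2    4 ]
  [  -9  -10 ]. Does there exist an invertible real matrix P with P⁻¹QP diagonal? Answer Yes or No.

No

Characteristic polynomial: p(λ) = λ^2 + 8λ + 16 = (λ + 4)^2.
λ = -4 has algebraic multiplicity 2; rank(Q + 4I) = 1, so geometric multiplicity = 1.
Geometric multiplicity < algebraic multiplicity, so Q is not diagonalizable.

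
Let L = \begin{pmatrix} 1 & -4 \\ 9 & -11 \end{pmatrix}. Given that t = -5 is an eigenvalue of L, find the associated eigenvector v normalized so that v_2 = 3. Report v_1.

L + 5I = [[6, -4], [9, -6]].
Solving (L + 5I)v = 0 gives the eigenspace spanned by (2, 3).
With v_2 = 3, v = (2, 3), so v_1 = 2.

2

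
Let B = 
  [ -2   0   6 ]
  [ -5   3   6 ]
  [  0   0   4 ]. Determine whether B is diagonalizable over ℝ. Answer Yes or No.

Characteristic polynomial: p(μ) = μ^3 - 5μ^2 - 2μ + 24 = (μ - 4)(μ - 3)(μ + 2).
All 3 eigenvalues are distinct, so B is diagonalizable.

Yes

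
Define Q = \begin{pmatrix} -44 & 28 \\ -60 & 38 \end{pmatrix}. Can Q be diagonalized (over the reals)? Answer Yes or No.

Characteristic polynomial: p(r) = r^2 + 6r + 8 = (r + 2)(r + 4).
All 2 eigenvalues are distinct, so Q is diagonalizable.

Yes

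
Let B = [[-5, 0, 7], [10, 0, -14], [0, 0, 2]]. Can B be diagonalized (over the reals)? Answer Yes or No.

Characteristic polynomial: p(μ) = μ^3 + 3μ^2 - 10μ = μ(μ - 2)(μ + 5).
All 3 eigenvalues are distinct, so B is diagonalizable.

Yes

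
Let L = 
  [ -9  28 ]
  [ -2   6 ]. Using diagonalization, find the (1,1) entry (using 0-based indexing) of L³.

48

Characteristic polynomial: μ^2 + 3μ + 2 = (μ + 1)(μ + 2), so the eigenvalues are -2, -1.
μ=-1: eigenvector (7, 2).
μ=-2: eigenvector (-4, -1).
P = [[7, -4], [2, -1]], D = diag(-1, -2), P⁻¹ = [[-1, 4], [-2, 7]].
L³ = P·diag(-1, -8)·P⁻¹ = [[-57, 196], [-14, 48]].
The requested entry is 48.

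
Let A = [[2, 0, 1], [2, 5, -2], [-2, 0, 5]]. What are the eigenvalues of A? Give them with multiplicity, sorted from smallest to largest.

3, 4, 5

Characteristic polynomial: p(s) = s^3 - 12s^2 + 47s - 60 = (s - 5)(s - 4)(s - 3).
Roots (with multiplicity): 3, 4, 5.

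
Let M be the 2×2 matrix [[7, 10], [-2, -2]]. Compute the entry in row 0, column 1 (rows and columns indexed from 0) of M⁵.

Characteristic polynomial: r^2 - 5r + 6 = (r - 3)(r - 2), so the eigenvalues are 2, 3.
r=2: eigenvector (-2, 1).
r=3: eigenvector (-5, 2).
P = [[-2, -5], [1, 2]], D = diag(2, 3), P⁻¹ = [[2, 5], [-1, -2]].
M⁵ = P·diag(32, 243)·P⁻¹ = [[1087, 2110], [-422, -812]].
The requested entry is 2110.

2110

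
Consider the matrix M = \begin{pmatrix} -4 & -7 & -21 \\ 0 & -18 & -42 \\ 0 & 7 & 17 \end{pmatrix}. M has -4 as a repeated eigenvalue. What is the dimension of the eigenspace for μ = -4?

2

M + 4I = [[0, -7, -21], [0, -14, -42], [0, 7, 21]].
This matrix has rank 1, so its null space has dimension 3 − 1 = 2.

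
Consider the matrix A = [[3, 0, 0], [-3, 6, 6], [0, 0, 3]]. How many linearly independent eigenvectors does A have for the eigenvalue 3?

2

A − 3I = [[0, 0, 0], [-3, 3, 6], [0, 0, 0]].
This matrix has rank 1, so its null space has dimension 3 − 1 = 2.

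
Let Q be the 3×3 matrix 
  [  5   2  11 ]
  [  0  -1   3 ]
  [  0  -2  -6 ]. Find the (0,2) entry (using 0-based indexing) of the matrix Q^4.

Characteristic polynomial: s^3 + 2s^2 - 23s - 60 = (s - 5)(s + 3)(s + 4), so the eigenvalues are -4, -3, 5.
s=5: eigenvector (1, 0, 0).
s=-4: eigenvector (-1, -1, 1).
s=-3: eigenvector (2, 3, -2).
P = [[1, -1, 2], [0, -1, 3], [0, 1, -2]], D = diag(5, -4, -3), P⁻¹ = [[1, 0, 1], [0, 2, 3], [0, 1, 1]].
Q⁴ = P·diag(625, 256, 81)·P⁻¹ = [[625, -350, 19], [0, -269, -525], [0, 350, 606]].
The requested entry is 19.

19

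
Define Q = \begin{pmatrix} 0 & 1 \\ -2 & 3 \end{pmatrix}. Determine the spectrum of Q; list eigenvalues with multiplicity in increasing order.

1, 2

Characteristic polynomial: p(t) = t^2 - 3t + 2 = (t - 2)(t - 1).
Roots (with multiplicity): 1, 2.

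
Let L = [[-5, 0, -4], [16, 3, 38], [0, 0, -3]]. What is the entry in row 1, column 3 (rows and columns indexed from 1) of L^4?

Characteristic polynomial: r^3 + 5r^2 - 9r - 45 = (r - 3)(r + 3)(r + 5), so the eigenvalues are -5, -3, 3.
r=-5: eigenvector (1, -2, 0).
r=3: eigenvector (0, 1, 0).
r=-3: eigenvector (-2, -1, 1).
P = [[1, 0, -2], [-2, 1, -1], [0, 0, 1]], D = diag(-5, 3, -3), P⁻¹ = [[1, 0, 2], [2, 1, 5], [0, 0, 1]].
L⁴ = P·diag(625, 81, 81)·P⁻¹ = [[625, 0, 1088], [-1088, 81, -2176], [0, 0, 81]].
The requested entry is 1088.

1088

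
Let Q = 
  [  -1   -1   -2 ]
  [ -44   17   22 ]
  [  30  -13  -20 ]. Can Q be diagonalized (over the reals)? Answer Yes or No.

Characteristic polynomial: p(μ) = μ^3 + 4μ^2 - 35μ - 150 = (μ - 6)(μ + 5)^2.
μ = -5 has algebraic multiplicity 2; rank(Q + 5I) = 2, so geometric multiplicity = 1.
Geometric multiplicity < algebraic multiplicity, so Q is not diagonalizable.

No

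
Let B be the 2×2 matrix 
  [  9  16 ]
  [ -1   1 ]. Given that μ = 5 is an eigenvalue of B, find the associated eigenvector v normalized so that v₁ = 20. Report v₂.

-5

B − 5I = [[4, 16], [-1, -4]].
Solving (B − 5I)v = 0 gives the eigenspace spanned by (20, -5).
With v₁ = 20, v = (20, -5), so v₂ = -5.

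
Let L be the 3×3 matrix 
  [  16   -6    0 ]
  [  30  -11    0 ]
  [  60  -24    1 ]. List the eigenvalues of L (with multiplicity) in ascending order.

Characteristic polynomial: p(λ) = λ^3 - 6λ^2 + 9λ - 4 = (λ - 4)(λ - 1)^2.
Roots (with multiplicity): 1, 1, 4.

1, 1, 4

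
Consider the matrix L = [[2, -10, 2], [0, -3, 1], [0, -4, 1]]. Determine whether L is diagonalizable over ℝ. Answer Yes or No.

No

Characteristic polynomial: p(μ) = μ^3 - 3μ - 2 = (μ - 2)(μ + 1)^2.
μ = -1 has algebraic multiplicity 2; rank(L + 1I) = 2, so geometric multiplicity = 1.
Geometric multiplicity < algebraic multiplicity, so L is not diagonalizable.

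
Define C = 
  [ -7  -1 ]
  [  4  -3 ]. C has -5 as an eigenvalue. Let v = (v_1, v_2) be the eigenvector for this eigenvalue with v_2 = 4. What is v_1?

C + 5I = [[-2, -1], [4, 2]].
Solving (C + 5I)v = 0 gives the eigenspace spanned by (-2, 4).
With v_2 = 4, v = (-2, 4), so v_1 = -2.

-2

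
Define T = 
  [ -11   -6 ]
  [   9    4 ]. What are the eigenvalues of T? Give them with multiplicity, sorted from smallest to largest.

-5, -2

Characteristic polynomial: p(r) = r^2 + 7r + 10 = (r + 2)(r + 5).
Roots (with multiplicity): -5, -2.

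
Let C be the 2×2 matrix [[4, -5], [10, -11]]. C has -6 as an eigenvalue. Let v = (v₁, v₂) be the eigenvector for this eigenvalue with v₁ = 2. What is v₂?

4

C + 6I = [[10, -5], [10, -5]].
Solving (C + 6I)v = 0 gives the eigenspace spanned by (2, 4).
With v₁ = 2, v = (2, 4), so v₂ = 4.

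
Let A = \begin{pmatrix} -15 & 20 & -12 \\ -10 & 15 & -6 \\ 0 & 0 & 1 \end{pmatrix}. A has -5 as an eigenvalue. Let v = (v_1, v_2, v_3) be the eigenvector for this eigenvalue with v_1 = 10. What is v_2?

5

A + 5I = [[-10, 20, -12], [-10, 20, -6], [0, 0, 6]].
Solving (A + 5I)v = 0 gives the eigenspace spanned by (10, 5, 0).
With v_1 = 10, v = (10, 5, 0), so v_2 = 5.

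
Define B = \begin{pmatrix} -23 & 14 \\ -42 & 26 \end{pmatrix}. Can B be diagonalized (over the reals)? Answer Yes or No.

Yes

Characteristic polynomial: p(λ) = λ^2 - 3λ - 10 = (λ - 5)(λ + 2).
All 2 eigenvalues are distinct, so B is diagonalizable.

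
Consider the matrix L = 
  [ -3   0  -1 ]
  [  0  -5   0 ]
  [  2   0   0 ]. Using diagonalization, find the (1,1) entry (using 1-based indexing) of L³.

Characteristic polynomial: r^3 + 8r^2 + 17r + 10 = (r + 1)(r + 2)(r + 5), so the eigenvalues are -5, -2, -1.
r=-5: eigenvector (0, 1, 0).
r=-1: eigenvector (1, 0, -2).
r=-2: eigenvector (1, 0, -1).
P = [[0, 1, 1], [1, 0, 0], [0, -2, -1]], D = diag(-5, -1, -2), P⁻¹ = [[0, 1, 0], [-1, 0, -1], [2, 0, 1]].
L³ = P·diag(-125, -1, -8)·P⁻¹ = [[-15, 0, -7], [0, -125, 0], [14, 0, 6]].
The requested entry is -15.

-15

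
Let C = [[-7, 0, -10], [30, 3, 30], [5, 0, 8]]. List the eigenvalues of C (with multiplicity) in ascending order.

Characteristic polynomial: p(s) = s^3 - 4s^2 - 3s + 18 = (s - 3)^2(s + 2).
Roots (with multiplicity): -2, 3, 3.

-2, 3, 3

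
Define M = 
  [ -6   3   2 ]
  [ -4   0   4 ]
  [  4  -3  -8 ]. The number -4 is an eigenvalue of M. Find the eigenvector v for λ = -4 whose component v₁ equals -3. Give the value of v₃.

M + 4I = [[-2, 3, 2], [-4, 4, 4], [4, -3, -4]].
Solving (M + 4I)v = 0 gives the eigenspace spanned by (-3, 0, -3).
With v₁ = -3, v = (-3, 0, -3), so v₃ = -3.

-3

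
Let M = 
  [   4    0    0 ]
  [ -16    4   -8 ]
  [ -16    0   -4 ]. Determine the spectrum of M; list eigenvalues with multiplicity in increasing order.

-4, 4, 4

Characteristic polynomial: p(r) = r^3 - 4r^2 - 16r + 64 = (r - 4)^2(r + 4).
Roots (with multiplicity): -4, 4, 4.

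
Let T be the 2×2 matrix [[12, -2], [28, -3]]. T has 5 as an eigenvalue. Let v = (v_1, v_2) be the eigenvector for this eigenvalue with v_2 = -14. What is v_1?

-4

T − 5I = [[7, -2], [28, -8]].
Solving (T − 5I)v = 0 gives the eigenspace spanned by (-4, -14).
With v_2 = -14, v = (-4, -14), so v_1 = -4.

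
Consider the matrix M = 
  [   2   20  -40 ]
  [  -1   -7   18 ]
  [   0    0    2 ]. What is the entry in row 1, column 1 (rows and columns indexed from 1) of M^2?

-16

Characteristic polynomial: s^3 + 3s^2 - 4s - 12 = (s - 2)(s + 2)(s + 3), so the eigenvalues are -3, -2, 2.
s=-2: eigenvector (5, -1, 0).
s=-3: eigenvector (-4, 1, 0).
s=2: eigenvector (0, 2, 1).
P = [[5, -4, 0], [-1, 1, 2], [0, 0, 1]], D = diag(-2, -3, 2), P⁻¹ = [[1, 4, -8], [1, 5, -10], [0, 0, 1]].
M² = P·diag(4, 9, 4)·P⁻¹ = [[-16, -100, 200], [5, 29, -50], [0, 0, 4]].
The requested entry is -16.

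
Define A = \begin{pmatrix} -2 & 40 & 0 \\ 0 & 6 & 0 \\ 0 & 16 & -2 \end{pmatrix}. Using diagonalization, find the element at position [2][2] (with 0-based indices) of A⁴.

16

Characteristic polynomial: s^3 - 2s^2 - 20s - 24 = (s - 6)(s + 2)^2, so the eigenvalues are -2, -2, 6.
s=6: eigenvector (5, 1, 2).
s=-2: eigenvector (1, 0, 0).
s=-2: eigenvector (2, 0, 1).
P = [[5, 1, 2], [1, 0, 0], [2, 0, 1]], D = diag(6, -2, -2), P⁻¹ = [[0, 1, 0], [1, -1, -2], [0, -2, 1]].
A⁴ = P·diag(1296, 16, 16)·P⁻¹ = [[16, 6400, 0], [0, 1296, 0], [0, 2560, 16]].
The requested entry is 16.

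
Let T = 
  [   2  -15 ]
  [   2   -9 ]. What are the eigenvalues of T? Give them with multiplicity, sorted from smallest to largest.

Characteristic polynomial: p(s) = s^2 + 7s + 12 = (s + 3)(s + 4).
Roots (with multiplicity): -4, -3.

-4, -3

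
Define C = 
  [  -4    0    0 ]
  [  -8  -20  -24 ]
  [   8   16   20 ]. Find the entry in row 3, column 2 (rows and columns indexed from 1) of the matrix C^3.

Characteristic polynomial: r^3 + 4r^2 - 16r - 64 = (r - 4)(r + 4)^2, so the eigenvalues are -4, -4, 4.
r=-4: eigenvector (1, 1, -1).
r=4: eigenvector (0, -1, 1).
r=-4: eigenvector (0, 3, -2).
P = [[1, 0, 0], [1, -1, 3], [-1, 1, -2]], D = diag(-4, 4, -4), P⁻¹ = [[1, 0, 0], [1, 2, 3], [0, 1, 1]].
C³ = P·diag(-64, 64, -64)·P⁻¹ = [[-64, 0, 0], [-128, -320, -384], [128, 256, 320]].
The requested entry is 256.

256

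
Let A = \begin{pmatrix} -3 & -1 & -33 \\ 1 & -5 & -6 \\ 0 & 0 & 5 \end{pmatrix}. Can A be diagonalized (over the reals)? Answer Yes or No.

No

Characteristic polynomial: p(μ) = μ^3 + 3μ^2 - 24μ - 80 = (μ - 5)(μ + 4)^2.
μ = -4 has algebraic multiplicity 2; rank(A + 4I) = 2, so geometric multiplicity = 1.
Geometric multiplicity < algebraic multiplicity, so A is not diagonalizable.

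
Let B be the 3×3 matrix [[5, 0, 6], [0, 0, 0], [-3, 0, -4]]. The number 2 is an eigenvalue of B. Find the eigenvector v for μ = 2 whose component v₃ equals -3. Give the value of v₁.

6

B − 2I = [[3, 0, 6], [0, -2, 0], [-3, 0, -6]].
Solving (B − 2I)v = 0 gives the eigenspace spanned by (6, 0, -3).
With v₃ = -3, v = (6, 0, -3), so v₁ = 6.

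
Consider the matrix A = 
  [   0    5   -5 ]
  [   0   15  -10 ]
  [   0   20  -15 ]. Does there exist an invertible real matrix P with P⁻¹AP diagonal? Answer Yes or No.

Yes

Characteristic polynomial: p(s) = s^3 - 25s = s(s - 5)(s + 5).
All 3 eigenvalues are distinct, so A is diagonalizable.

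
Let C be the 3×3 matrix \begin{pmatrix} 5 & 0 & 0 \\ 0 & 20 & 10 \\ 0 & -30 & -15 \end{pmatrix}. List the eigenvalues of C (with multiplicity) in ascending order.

0, 5, 5

Characteristic polynomial: p(μ) = μ^3 - 10μ^2 + 25μ = μ(μ - 5)^2.
Roots (with multiplicity): 0, 5, 5.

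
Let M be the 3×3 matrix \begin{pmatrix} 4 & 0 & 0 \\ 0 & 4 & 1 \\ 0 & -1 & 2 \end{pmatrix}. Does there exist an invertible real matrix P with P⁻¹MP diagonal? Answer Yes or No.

No

Characteristic polynomial: p(s) = s^3 - 10s^2 + 33s - 36 = (s - 4)(s - 3)^2.
s = 3 has algebraic multiplicity 2; rank(M − 3I) = 2, so geometric multiplicity = 1.
Geometric multiplicity < algebraic multiplicity, so M is not diagonalizable.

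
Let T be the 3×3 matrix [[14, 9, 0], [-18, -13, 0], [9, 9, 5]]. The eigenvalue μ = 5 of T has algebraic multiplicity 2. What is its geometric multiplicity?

2

T − 5I = [[9, 9, 0], [-18, -18, 0], [9, 9, 0]].
This matrix has rank 1, so its null space has dimension 3 − 1 = 2.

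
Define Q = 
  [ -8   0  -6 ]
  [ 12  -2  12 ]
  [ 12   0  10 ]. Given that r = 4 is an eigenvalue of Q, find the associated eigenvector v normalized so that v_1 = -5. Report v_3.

Q − 4I = [[-12, 0, -6], [12, -6, 12], [12, 0, 6]].
Solving (Q − 4I)v = 0 gives the eigenspace spanned by (-5, 10, 10).
With v_1 = -5, v = (-5, 10, 10), so v_3 = 10.

10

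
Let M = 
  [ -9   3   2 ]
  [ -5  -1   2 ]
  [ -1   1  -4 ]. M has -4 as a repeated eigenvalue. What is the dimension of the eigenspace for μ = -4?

M + 4I = [[-5, 3, 2], [-5, 3, 2], [-1, 1, 0]].
This matrix has rank 2, so its null space has dimension 3 − 2 = 1.

1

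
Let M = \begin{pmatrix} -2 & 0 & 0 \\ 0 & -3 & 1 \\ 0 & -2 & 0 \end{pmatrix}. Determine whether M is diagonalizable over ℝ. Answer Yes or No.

Characteristic polynomial: p(λ) = λ^3 + 5λ^2 + 8λ + 4 = (λ + 1)(λ + 2)^2.
λ = -2 has algebraic multiplicity 2; rank(M + 2I) = 1, so geometric multiplicity = 2.
Every eigenvalue has geometric = algebraic multiplicity, so M is diagonalizable.

Yes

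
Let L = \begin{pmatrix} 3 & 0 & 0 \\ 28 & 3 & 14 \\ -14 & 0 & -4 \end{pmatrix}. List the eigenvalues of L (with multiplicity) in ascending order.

-4, 3, 3

Characteristic polynomial: p(t) = t^3 - 2t^2 - 15t + 36 = (t - 3)^2(t + 4).
Roots (with multiplicity): -4, 3, 3.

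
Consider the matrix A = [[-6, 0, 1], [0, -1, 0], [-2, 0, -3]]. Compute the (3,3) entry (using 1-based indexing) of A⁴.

Characteristic polynomial: r^3 + 10r^2 + 29r + 20 = (r + 1)(r + 4)(r + 5), so the eigenvalues are -5, -4, -1.
r=-5: eigenvector (1, 0, 1).
r=-1: eigenvector (0, 1, 0).
r=-4: eigenvector (1, 0, 2).
P = [[1, 0, 1], [0, 1, 0], [1, 0, 2]], D = diag(-5, -1, -4), P⁻¹ = [[2, 0, -1], [0, 1, 0], [-1, 0, 1]].
A⁴ = P·diag(625, 1, 256)·P⁻¹ = [[994, 0, -369], [0, 1, 0], [738, 0, -113]].
The requested entry is -113.

-113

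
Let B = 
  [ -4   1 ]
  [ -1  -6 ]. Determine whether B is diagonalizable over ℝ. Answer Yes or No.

Characteristic polynomial: p(t) = t^2 + 10t + 25 = (t + 5)^2.
t = -5 has algebraic multiplicity 2; rank(B + 5I) = 1, so geometric multiplicity = 1.
Geometric multiplicity < algebraic multiplicity, so B is not diagonalizable.

No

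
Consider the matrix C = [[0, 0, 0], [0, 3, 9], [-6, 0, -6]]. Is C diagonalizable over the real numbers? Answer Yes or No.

Yes

Characteristic polynomial: p(μ) = μ^3 + 3μ^2 - 18μ = μ(μ - 3)(μ + 6).
All 3 eigenvalues are distinct, so C is diagonalizable.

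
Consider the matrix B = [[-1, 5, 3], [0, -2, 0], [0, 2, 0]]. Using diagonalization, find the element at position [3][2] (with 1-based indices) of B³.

8

Characteristic polynomial: s^3 + 3s^2 + 2s = s(s + 1)(s + 2), so the eigenvalues are -2, -1, 0.
s=-1: eigenvector (1, 0, 0).
s=-2: eigenvector (-2, 1, -1).
s=0: eigenvector (3, 0, 1).
P = [[1, -2, 3], [0, 1, 0], [0, -1, 1]], D = diag(-1, -2, 0), P⁻¹ = [[1, -1, -3], [0, 1, 0], [0, 1, 1]].
B³ = P·diag(-1, -8, 0)·P⁻¹ = [[-1, 17, 3], [0, -8, 0], [0, 8, 0]].
The requested entry is 8.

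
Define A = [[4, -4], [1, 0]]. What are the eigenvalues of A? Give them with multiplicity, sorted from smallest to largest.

Characteristic polynomial: p(s) = s^2 - 4s + 4 = (s - 2)^2.
Roots (with multiplicity): 2, 2.

2, 2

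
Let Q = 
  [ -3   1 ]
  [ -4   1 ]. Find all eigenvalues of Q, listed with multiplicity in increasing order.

Characteristic polynomial: p(s) = s^2 + 2s + 1 = (s + 1)^2.
Roots (with multiplicity): -1, -1.

-1, -1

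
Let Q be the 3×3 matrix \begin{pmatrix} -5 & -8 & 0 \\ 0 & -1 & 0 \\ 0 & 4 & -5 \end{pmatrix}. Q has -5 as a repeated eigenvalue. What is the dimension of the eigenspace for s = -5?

Q + 5I = [[0, -8, 0], [0, 4, 0], [0, 4, 0]].
This matrix has rank 1, so its null space has dimension 3 − 1 = 2.

2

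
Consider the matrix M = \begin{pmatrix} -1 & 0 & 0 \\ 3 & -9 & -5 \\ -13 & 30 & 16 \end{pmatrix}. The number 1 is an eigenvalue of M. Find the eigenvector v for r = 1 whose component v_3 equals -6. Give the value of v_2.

3

M − 1I = [[-2, 0, 0], [3, -10, -5], [-13, 30, 15]].
Solving (M − 1I)v = 0 gives the eigenspace spanned by (0, 3, -6).
With v_3 = -6, v = (0, 3, -6), so v_2 = 3.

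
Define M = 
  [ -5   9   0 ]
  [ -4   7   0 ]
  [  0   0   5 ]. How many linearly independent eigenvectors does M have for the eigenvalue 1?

1

M − 1I = [[-6, 9, 0], [-4, 6, 0], [0, 0, 4]].
This matrix has rank 2, so its null space has dimension 3 − 2 = 1.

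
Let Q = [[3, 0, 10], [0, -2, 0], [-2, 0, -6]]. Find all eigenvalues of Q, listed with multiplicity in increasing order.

-2, -2, -1

Characteristic polynomial: p(s) = s^3 + 5s^2 + 8s + 4 = (s + 1)(s + 2)^2.
Roots (with multiplicity): -2, -2, -1.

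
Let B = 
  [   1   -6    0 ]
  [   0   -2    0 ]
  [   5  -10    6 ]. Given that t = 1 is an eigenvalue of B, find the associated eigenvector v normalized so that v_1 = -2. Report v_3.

2

B − 1I = [[0, -6, 0], [0, -3, 0], [5, -10, 5]].
Solving (B − 1I)v = 0 gives the eigenspace spanned by (-2, 0, 2).
With v_1 = -2, v = (-2, 0, 2), so v_3 = 2.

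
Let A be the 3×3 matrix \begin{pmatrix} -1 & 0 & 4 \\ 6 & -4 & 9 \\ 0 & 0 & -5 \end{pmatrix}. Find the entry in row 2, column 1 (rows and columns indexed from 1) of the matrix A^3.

126

Characteristic polynomial: s^3 + 10s^2 + 29s + 20 = (s + 1)(s + 4)(s + 5), so the eigenvalues are -5, -4, -1.
s=-1: eigenvector (1, 2, 0).
s=-4: eigenvector (0, 1, 0).
s=-5: eigenvector (-1, -3, 1).
P = [[1, 0, -1], [2, 1, -3], [0, 0, 1]], D = diag(-1, -4, -5), P⁻¹ = [[1, 0, 1], [-2, 1, 1], [0, 0, 1]].
A³ = P·diag(-1, -64, -125)·P⁻¹ = [[-1, 0, 124], [126, -64, 309], [0, 0, -125]].
The requested entry is 126.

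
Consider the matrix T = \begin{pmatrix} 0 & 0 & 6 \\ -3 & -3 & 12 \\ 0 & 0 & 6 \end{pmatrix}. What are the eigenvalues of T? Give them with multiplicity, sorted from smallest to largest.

-3, 0, 6

Characteristic polynomial: p(s) = s^3 - 3s^2 - 18s = s(s - 6)(s + 3).
Roots (with multiplicity): -3, 0, 6.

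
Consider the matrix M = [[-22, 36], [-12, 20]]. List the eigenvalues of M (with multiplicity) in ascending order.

-4, 2

Characteristic polynomial: p(t) = t^2 + 2t - 8 = (t - 2)(t + 4).
Roots (with multiplicity): -4, 2.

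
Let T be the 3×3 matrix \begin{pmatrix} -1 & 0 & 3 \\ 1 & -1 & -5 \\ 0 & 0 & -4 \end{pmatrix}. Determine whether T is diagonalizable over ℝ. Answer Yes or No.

Characteristic polynomial: p(s) = s^3 + 6s^2 + 9s + 4 = (s + 1)^2(s + 4).
s = -1 has algebraic multiplicity 2; rank(T + 1I) = 2, so geometric multiplicity = 1.
Geometric multiplicity < algebraic multiplicity, so T is not diagonalizable.

No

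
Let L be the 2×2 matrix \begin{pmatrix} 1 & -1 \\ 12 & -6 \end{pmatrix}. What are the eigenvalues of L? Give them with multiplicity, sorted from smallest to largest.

Characteristic polynomial: p(λ) = λ^2 + 5λ + 6 = (λ + 2)(λ + 3).
Roots (with multiplicity): -3, -2.

-3, -2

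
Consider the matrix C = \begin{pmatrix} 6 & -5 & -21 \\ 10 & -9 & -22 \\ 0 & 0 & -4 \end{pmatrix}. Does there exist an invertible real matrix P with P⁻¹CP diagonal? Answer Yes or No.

Characteristic polynomial: p(r) = r^3 + 7r^2 + 8r - 16 = (r - 1)(r + 4)^2.
r = -4 has algebraic multiplicity 2; rank(C + 4I) = 2, so geometric multiplicity = 1.
Geometric multiplicity < algebraic multiplicity, so C is not diagonalizable.

No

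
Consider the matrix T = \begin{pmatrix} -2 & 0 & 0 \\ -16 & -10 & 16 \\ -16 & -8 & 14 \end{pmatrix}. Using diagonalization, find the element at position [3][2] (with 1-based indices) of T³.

-224

Characteristic polynomial: s^3 - 2s^2 - 20s - 24 = (s - 6)(s + 2)^2, so the eigenvalues are -2, -2, 6.
s=-2: eigenvector (1, -2, 0).
s=-2: eigenvector (0, 2, 1).
s=6: eigenvector (0, -1, -1).
P = [[1, 0, 0], [-2, 2, -1], [0, 1, -1]], D = diag(-2, -2, 6), P⁻¹ = [[1, 0, 0], [2, 1, -1], [2, 1, -2]].
T³ = P·diag(-8, -8, 216)·P⁻¹ = [[-8, 0, 0], [-448, -232, 448], [-448, -224, 440]].
The requested entry is -224.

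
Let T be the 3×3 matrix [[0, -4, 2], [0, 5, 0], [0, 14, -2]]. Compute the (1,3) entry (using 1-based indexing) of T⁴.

-16

Characteristic polynomial: r^3 - 3r^2 - 10r = r(r - 5)(r + 2), so the eigenvalues are -2, 0, 5.
r=5: eigenvector (0, 1, 2).
r=0: eigenvector (1, 0, 0).
r=-2: eigenvector (-1, 0, 1).
P = [[0, 1, -1], [1, 0, 0], [2, 0, 1]], D = diag(5, 0, -2), P⁻¹ = [[0, 1, 0], [1, -2, 1], [0, -2, 1]].
T⁴ = P·diag(625, 0, 16)·P⁻¹ = [[0, 32, -16], [0, 625, 0], [0, 1218, 16]].
The requested entry is -16.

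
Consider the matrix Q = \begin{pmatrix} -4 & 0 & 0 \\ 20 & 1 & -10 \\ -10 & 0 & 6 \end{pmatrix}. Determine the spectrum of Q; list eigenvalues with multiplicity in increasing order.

-4, 1, 6

Characteristic polynomial: p(λ) = λ^3 - 3λ^2 - 22λ + 24 = (λ - 6)(λ - 1)(λ + 4).
Roots (with multiplicity): -4, 1, 6.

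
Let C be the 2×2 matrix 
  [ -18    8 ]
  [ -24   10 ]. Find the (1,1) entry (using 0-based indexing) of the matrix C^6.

Characteristic polynomial: s^2 + 8s + 12 = (s + 2)(s + 6), so the eigenvalues are -6, -2.
s=-2: eigenvector (-1, -2).
s=-6: eigenvector (2, 3).
P = [[-1, 2], [-2, 3]], D = diag(-2, -6), P⁻¹ = [[3, -2], [2, -1]].
C⁶ = P·diag(64, 46656)·P⁻¹ = [[186432, -93184], [279552, -139712]].
The requested entry is -139712.

-139712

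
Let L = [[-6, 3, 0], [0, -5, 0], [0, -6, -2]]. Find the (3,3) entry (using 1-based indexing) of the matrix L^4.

16

Characteristic polynomial: r^3 + 13r^2 + 52r + 60 = (r + 2)(r + 5)(r + 6), so the eigenvalues are -6, -5, -2.
r=-5: eigenvector (3, 1, 2).
r=-6: eigenvector (1, 0, 0).
r=-2: eigenvector (0, 0, 1).
P = [[3, 1, 0], [1, 0, 0], [2, 0, 1]], D = diag(-5, -6, -2), P⁻¹ = [[0, 1, 0], [1, -3, 0], [0, -2, 1]].
L⁴ = P·diag(625, 1296, 16)·P⁻¹ = [[1296, -2013, 0], [0, 625, 0], [0, 1218, 16]].
The requested entry is 16.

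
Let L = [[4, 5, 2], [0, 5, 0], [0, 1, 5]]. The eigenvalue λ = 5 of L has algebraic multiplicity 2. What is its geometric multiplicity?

1

L − 5I = [[-1, 5, 2], [0, 0, 0], [0, 1, 0]].
This matrix has rank 2, so its null space has dimension 3 − 2 = 1.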